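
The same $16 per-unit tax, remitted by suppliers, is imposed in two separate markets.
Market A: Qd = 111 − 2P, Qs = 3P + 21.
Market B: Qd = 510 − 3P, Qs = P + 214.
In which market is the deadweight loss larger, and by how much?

Market A, by $57.6.

Market A: pre-tax P* = $18, Q* = 75; post-tax Q = 55.8; deadweight loss = $153.6.
Market B: pre-tax P* = $74, Q* = 288; post-tax Q = 276; deadweight loss = $96.
Difference: $153.6 vs $96 → market A is larger by $57.6.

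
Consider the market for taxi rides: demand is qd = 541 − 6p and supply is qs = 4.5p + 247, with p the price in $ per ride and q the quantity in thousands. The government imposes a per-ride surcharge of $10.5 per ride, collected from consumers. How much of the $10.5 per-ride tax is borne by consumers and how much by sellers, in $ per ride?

Without the tax, 541 − 6p = 4.5p + 247 gives 10.5p = 294, so p* = $28 and q* = 373.
With the tax collected from consumers, demand (in seller-price terms) shifts: qd = 541 − 6(p + 10.5).
New equilibrium: consumers pay $32.5, sellers receive $22, q = 346. (Wedge: pb − ps = 10.5.)
Burden on consumers: $4.5; on sellers: $6. (They sum to $10.5.)
The less price-elastic side of the market bears the larger share of a per-unit tax.

Consumers bear $4.5 per ride; sellers bear $6 per ride.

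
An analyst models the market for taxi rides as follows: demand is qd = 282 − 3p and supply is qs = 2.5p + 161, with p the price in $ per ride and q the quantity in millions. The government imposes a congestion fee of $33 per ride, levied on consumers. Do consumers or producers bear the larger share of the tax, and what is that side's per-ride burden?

Producers bear the larger share: $18 per ride.

Without the tax, 282 − 3p = 2.5p + 161 gives 5.5p = 121, so p* = $22 and q* = 216.
With the tax collected from consumers, demand (in seller-price terms) shifts: qd = 282 − 3(p + 33).
Solving gives q = 171 with consumers paying $37 and producers receiving $4 (the $33 wedge).
Per-ride burden: consumers $15, producers $18.
Producers take the larger share because supply is less price-elastic here (demand slope 3 vs supply slope 2.5).
The less price-elastic side of the market bears the larger share of a per-unit tax.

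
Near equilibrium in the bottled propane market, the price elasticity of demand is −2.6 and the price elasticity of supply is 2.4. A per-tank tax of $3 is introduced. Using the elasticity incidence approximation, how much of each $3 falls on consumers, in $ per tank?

Incidence ratio: consumers' share ≈ εs / (εs + |εd|) = 2.4 / (2.4 + 2.6) = 0.48.
So consumers bear ≈ 0.48 × $3 = $1.44; suppliers bear $1.56.

Consumers bear ≈ $1.44 per tank.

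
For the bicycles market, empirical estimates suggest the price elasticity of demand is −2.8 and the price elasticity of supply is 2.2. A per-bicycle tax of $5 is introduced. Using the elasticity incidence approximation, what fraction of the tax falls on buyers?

Incidence ratio: buyers' share ≈ εs / (εs + |εd|) = 2.2 / (2.2 + 2.8) = 0.44.
Supply is the less elastic side, so buyers bear the smaller share.

Buyers' share ≈ 0.44.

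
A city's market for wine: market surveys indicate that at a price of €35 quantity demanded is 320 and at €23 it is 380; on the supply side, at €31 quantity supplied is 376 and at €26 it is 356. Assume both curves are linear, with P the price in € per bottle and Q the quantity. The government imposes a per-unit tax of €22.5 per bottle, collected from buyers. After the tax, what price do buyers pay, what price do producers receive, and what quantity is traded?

Buyers pay €37; producers receive €14.5; quantity = 310.

Demand slope: (380 − 320)/(23 − 35) = -5, so Qd = 495 − 5P.
Supply slope: (356 − 376)/(26 − 31) = 4, so Qs = 4P + 252.
Without the tax, 495 − 5P = 4P + 252 gives 9P = 243, so P* = €27 and Q* = 360.
With the tax collected from buyers, demand (in seller-price terms) shifts: Qd = 495 − 5(P + 22.5).
Solving gives Q = 310 with buyers paying €37 and producers receiving €14.5 (the €22.5 wedge).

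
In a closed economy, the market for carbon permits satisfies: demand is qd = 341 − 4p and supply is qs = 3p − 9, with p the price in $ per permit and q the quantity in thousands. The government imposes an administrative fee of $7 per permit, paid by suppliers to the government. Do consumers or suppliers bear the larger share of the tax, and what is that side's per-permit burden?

Suppliers bear the larger share: $4 per permit.

Without the tax, 341 − 4p = 3p − 9 gives 7p = 350, so p* = $50 and q* = 141.
With the tax collected from suppliers, supply shifts: qs = 3(p − 7) − 9.
Solving gives q = 129 with consumers paying $53 and suppliers receiving $46 (the $7 wedge).
Per-permit burden: consumers $3, suppliers $4.
Suppliers take the larger share because supply is less price-elastic here (demand slope 4 vs supply slope 3).
The less price-elastic side of the market bears the larger share of a per-unit tax.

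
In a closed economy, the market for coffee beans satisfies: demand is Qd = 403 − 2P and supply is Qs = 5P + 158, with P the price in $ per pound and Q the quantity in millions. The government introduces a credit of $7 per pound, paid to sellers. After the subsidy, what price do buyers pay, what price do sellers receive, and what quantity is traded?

Before the subsidy: set 403 − 2P = 5P + 158 → P* = $35, Q* = 333.
With a per-unit subsidy paid to sellers, each receives P + 7 per unit sold, so supply becomes Qs = 5(P + 7) + 158.
New equilibrium: buyers pay $30, sellers receive $37, Q = 343. (Wedge: Pb − Ps = −7.)

Buyers pay $30; sellers receive $37; quantity = 343.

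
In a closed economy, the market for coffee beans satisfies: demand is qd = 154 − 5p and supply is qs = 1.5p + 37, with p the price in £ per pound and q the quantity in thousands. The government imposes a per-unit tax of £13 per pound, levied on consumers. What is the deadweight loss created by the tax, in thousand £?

Before the tax: set 154 − 5p = 1.5p + 37 → p* = £18, q* = 64.
With the tax collected from consumers, demand (in seller-price terms) shifts: qd = 154 − 5(p + 13).
New equilibrium: consumers pay £21, suppliers receive £8, q = 49. (Wedge: pb − ps = 13.)
Quantity falls by |ΔQ| = |64 − 49| = 15.
DWL = ½ · t · |ΔQ| = ½ · 13 · 15 = £97.5.

Deadweight loss = £97.5 thousand.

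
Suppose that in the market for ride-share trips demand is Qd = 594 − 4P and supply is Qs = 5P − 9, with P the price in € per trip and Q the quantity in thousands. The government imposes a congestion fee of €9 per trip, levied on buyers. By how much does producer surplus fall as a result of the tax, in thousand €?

Without the tax, 594 − 4P = 5P − 9 gives 9P = 603, so P* = €67 and Q* = 326.
With the tax collected from buyers, demand (in seller-price terms) shifts: Qd = 594 − 4(P + 9).
New equilibrium: buyers pay €72, producers receive €63, Q = 306. (Wedge: Pb − Ps = 9.)
ΔPS is the trapezoid between Q = 306 and Q = 326 of height €4: ½ · (326 + 306) · 4 = €1264.

Producer surplus falls by €1264 thousand.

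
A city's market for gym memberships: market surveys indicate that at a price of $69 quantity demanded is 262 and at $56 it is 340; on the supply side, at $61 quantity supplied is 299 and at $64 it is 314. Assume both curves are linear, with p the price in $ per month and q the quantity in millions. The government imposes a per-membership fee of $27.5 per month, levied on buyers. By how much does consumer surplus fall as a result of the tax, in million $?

Demand slope: (340 − 262)/(56 − 69) = -6, so qd = 676 − 6p.
Supply slope: (314 − 299)/(64 − 61) = 5, so qs = 5p − 6.
Before the tax: set 676 − 6p = 5p − 6 → p* = $62, q* = 304.
With the tax collected from buyers, demand (in seller-price terms) shifts: qd = 676 − 6(p + 27.5).
Solving gives q = 229 with buyers paying $74.5 and sellers receiving $47 (the $27.5 wedge).
ΔCS is the trapezoid between Q = 229 and Q = 304 of height $12.5: ½ · (304 + 229) · 12.5 = $3331.25.

Consumer surplus falls by $3331.25 million.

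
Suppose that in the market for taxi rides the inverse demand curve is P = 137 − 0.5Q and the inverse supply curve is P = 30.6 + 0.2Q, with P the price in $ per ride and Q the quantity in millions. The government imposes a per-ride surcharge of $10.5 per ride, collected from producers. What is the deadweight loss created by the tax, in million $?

Deadweight loss = $78.75 million.

Inverting to Q(P) form: Qd = 274 − 2P; Qs = 5P − 153.
Without the tax, 274 − 2P = 5P − 153 gives 7P = 427, so P* = $61 and Q* = 152.
With the tax collected from producers, supply shifts: Qs = 5(P − 10.5) − 153.
New equilibrium: consumers pay $68.5, producers receive $58, Q = 137. (Wedge: Pb − Ps = 10.5.)
Quantity falls by |ΔQ| = |152 − 137| = 15.
DWL = ½ · t · |ΔQ| = ½ · 10.5 · 15 = $78.75.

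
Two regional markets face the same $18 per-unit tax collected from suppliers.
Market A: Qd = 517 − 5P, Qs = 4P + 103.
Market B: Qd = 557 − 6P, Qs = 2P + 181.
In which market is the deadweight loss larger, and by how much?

Market A, by $117.

Market A: pre-tax P* = $46, Q* = 287; post-tax Q = 247; deadweight loss = $360.
Market B: pre-tax P* = $47, Q* = 275; post-tax Q = 248; deadweight loss = $243.
Difference: $360 vs $243 → market A is larger by $117.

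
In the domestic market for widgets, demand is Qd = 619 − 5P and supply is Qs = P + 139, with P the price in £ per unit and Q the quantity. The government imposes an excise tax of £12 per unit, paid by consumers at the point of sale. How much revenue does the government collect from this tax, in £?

Before the tax: set 619 − 5P = P + 139 → P* = £80, Q* = 219.
With the tax collected from consumers, demand (in seller-price terms) shifts: Qd = 619 − 5(P + 12).
Solving gives Q = 209 with consumers paying £82 and producers receiving £70 (the £12 wedge).
Revenue = t · Q = 12 · 209 = £2508.

Tax revenue = £2508.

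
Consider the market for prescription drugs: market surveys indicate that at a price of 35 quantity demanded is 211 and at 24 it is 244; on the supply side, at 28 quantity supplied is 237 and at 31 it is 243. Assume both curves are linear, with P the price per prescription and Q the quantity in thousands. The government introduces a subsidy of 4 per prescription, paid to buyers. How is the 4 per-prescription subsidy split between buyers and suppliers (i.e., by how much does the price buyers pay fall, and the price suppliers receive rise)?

Buyers gain 1.6 per prescription; suppliers gain 2.4 per prescription.

Demand slope: (244 − 211)/(24 − 35) = -3, so Qd = 316 − 3P.
Supply slope: (243 − 237)/(31 − 28) = 2, so Qs = 2P + 181.
Before the subsidy: set 316 − 3P = 2P + 181 → P* = 27, Q* = 235.
With a per-unit subsidy paid to buyers, each effectively pays P − 4, so demand becomes Qd = 316 − 3(P − 4).
New equilibrium: buyers pay 25.4, suppliers receive 29.4, Q = 239.8. (Wedge: Pb − Ps = −4.)
Gain to buyers: 1.6; to suppliers: 2.4. (They sum to 4.)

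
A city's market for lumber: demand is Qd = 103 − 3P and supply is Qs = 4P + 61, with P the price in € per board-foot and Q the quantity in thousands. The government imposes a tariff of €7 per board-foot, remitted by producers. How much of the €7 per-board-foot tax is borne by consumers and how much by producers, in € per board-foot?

Consumers bear €4 per board-foot; producers bear €3 per board-foot.

Before the tax: set 103 − 3P = 4P + 61 → P* = €6, Q* = 85.
With the tax collected from producers, supply shifts: Qs = 4(P − 7) + 61.
Solving gives Q = 73 with consumers paying €10 and producers receiving €3 (the €7 wedge).
Burden on consumers: €4; on producers: €3. (They sum to €7.)
The less price-elastic side of the market bears the larger share of a per-unit tax.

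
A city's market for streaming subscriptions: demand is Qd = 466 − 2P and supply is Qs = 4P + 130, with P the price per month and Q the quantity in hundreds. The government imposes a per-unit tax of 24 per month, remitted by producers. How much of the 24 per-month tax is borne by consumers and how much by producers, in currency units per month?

Consumers bear 16 per month; producers bear 8 per month.

Without the tax, 466 − 2P = 4P + 130 gives 6P = 336, so P* = 56 and Q* = 354.
With the tax collected from producers, supply shifts: Qs = 4(P − 24) + 130.
New equilibrium: consumers pay 72, producers receive 48, Q = 322. (Wedge: Pb − Ps = 24.)
Burden on consumers: 16; on producers: 8. (They sum to 24.)
The less price-elastic side of the market bears the larger share of a per-unit tax.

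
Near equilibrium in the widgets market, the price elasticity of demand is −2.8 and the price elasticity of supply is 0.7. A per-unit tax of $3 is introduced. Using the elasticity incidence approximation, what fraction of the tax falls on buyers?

Incidence ratio: buyers' share ≈ εs / (εs + |εd|) = 0.7 / (0.7 + 2.8) = 0.2.
Supply is the less elastic side, so buyers bear the smaller share.

Buyers' share ≈ 0.2.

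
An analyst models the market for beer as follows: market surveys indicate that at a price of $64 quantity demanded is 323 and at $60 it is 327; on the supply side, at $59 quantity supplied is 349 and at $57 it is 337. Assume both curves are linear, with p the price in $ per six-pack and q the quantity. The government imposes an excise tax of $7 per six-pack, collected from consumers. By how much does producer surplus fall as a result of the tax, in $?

Demand slope: (327 − 323)/(60 − 64) = -1, so qd = 387 − p.
Supply slope: (337 − 349)/(57 − 59) = 6, so qs = 6p − 5.
Before the tax: set 387 − p = 6p − 5 → p* = $56, q* = 331.
With the tax collected from consumers, demand (in seller-price terms) shifts: qd = 387 − (p + 7).
Solving gives q = 325 with consumers paying $62 and suppliers receiving $55 (the $7 wedge).
ΔPS is the trapezoid between Q = 325 and Q = 331 of height $1: ½ · (331 + 325) · 1 = $328.

Producer surplus falls by $328.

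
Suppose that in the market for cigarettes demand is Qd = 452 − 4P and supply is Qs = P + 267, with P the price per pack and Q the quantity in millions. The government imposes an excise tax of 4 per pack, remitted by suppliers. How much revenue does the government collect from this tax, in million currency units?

Tax revenue = 1203.2 million.

Without the tax, 452 − 4P = P + 267 gives 5P = 185, so P* = 37 and Q* = 304.
With the tax collected from suppliers, supply shifts: Qs = (P − 4) + 267.
Solving gives Q = 300.8 with consumers paying 37.8 and suppliers receiving 33.8 (the 4 wedge).
Revenue = t · Q = 4 · 300.8 = 1203.2.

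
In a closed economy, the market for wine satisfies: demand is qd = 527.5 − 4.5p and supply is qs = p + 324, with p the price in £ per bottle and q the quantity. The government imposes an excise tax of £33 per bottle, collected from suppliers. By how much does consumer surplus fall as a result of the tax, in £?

Before the tax: set 527.5 − 4.5p = p + 324 → p* = £37, q* = 361.
With the tax collected from suppliers, supply shifts: qs = (p − 33) + 324.
Solving gives q = 334 with buyers paying £43 and suppliers receiving £10 (the £33 wedge).
ΔCS is the trapezoid between Q = 334 and Q = 361 of height £6: ½ · (361 + 334) · 6 = £2085.

Consumer surplus falls by £2085.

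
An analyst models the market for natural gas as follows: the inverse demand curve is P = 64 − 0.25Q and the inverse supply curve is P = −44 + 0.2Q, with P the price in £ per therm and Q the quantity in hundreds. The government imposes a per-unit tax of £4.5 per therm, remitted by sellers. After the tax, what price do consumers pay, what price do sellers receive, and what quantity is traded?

Consumers pay £6.5; sellers receive £2; quantity = 230.

Rewrite in direct form: Qd = 256 − 4P and Qs = 5P + 220.
Before the tax: set 256 − 4P = 5P + 220 → P* = £4, Q* = 240.
With the tax collected from sellers, supply shifts: Qs = 5(P − 4.5) + 220.
Solving gives Q = 230 with consumers paying £6.5 and sellers receiving £2 (the £4.5 wedge).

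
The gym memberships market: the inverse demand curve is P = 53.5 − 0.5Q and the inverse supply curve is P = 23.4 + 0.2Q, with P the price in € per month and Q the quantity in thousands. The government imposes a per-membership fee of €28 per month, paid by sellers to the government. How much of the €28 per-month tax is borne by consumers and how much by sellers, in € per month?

Rewrite in direct form: Qd = 107 − 2P and Qs = 5P − 117.
Without the tax, 107 − 2P = 5P − 117 gives 7P = 224, so P* = €32 and Q* = 43.
With the tax collected from sellers, supply shifts: Qs = 5(P − 28) − 117.
Solving gives Q = 3 with consumers paying €52 and sellers receiving €24 (the €28 wedge).
Burden on consumers: €20; on sellers: €8. (They sum to €28.)

Consumers bear €20 per month; sellers bear €8 per month.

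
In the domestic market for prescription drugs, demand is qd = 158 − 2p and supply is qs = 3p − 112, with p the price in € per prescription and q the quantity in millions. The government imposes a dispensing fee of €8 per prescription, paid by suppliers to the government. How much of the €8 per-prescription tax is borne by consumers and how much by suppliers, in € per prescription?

Consumers bear €4.8 per prescription; suppliers bear €3.2 per prescription.

Without the tax, 158 − 2p = 3p − 112 gives 5p = 270, so p* = €54 and q* = 50.
With the tax collected from suppliers, supply shifts: qs = 3(p − 8) − 112.
New equilibrium: consumers pay €58.8, suppliers receive €50.8, q = 40.4. (Wedge: pb − ps = 8.)
Burden on consumers: €4.8; on suppliers: €3.2. (They sum to €8.)
The less price-elastic side of the market bears the larger share of a per-unit tax.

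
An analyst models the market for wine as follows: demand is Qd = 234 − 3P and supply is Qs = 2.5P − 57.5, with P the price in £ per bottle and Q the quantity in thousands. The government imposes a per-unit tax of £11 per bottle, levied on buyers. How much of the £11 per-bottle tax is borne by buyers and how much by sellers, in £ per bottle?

Without the tax, 234 − 3P = 2.5P − 57.5 gives 5.5P = 291.5, so P* = £53 and Q* = 75.
With the tax collected from buyers, demand (in seller-price terms) shifts: Qd = 234 − 3(P + 11).
Solving gives Q = 60 with buyers paying £58 and sellers receiving £47 (the £11 wedge).
Burden on buyers: £5; on sellers: £6. (They sum to £11.)
The less price-elastic side of the market bears the larger share of a per-unit tax.

Buyers bear £5 per bottle; sellers bear £6 per bottle.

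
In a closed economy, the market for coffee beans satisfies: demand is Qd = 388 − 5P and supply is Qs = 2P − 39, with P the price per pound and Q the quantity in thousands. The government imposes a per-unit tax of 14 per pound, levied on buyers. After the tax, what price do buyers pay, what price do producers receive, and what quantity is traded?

Before the tax: set 388 − 5P = 2P − 39 → P* = 61, Q* = 83.
With the tax collected from buyers, demand (in seller-price terms) shifts: Qd = 388 − 5(P + 14).
New equilibrium: buyers pay 65, producers receive 51, Q = 63. (Wedge: Pb − Ps = 14.)
The less price-elastic side of the market bears the larger share of a per-unit tax.

Buyers pay 65; producers receive 51; quantity = 63.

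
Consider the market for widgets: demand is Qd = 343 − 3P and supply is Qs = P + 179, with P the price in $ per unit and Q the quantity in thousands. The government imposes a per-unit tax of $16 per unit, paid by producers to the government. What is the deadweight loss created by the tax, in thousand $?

Deadweight loss = $96 thousand.

Without the tax, 343 − 3P = P + 179 gives 4P = 164, so P* = $41 and Q* = 220.
With the tax collected from producers, supply shifts: Qs = (P − 16) + 179.
New equilibrium: consumers pay $45, producers receive $29, Q = 208. (Wedge: Pb − Ps = 16.)
Quantity falls by |ΔQ| = |220 − 208| = 12.
DWL = ½ · t · |ΔQ| = ½ · 16 · 12 = $96.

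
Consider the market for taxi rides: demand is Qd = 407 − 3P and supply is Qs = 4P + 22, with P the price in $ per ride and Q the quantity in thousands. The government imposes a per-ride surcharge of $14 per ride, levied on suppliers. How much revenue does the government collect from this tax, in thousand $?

Tax revenue = $3052 thousand.

Without the tax, 407 − 3P = 4P + 22 gives 7P = 385, so P* = $55 and Q* = 242.
With the tax collected from suppliers, supply shifts: Qs = 4(P − 14) + 22.
New equilibrium: consumers pay $63, suppliers receive $49, Q = 218. (Wedge: Pb − Ps = 14.)
Revenue = t · Q = 14 · 218 = $3052.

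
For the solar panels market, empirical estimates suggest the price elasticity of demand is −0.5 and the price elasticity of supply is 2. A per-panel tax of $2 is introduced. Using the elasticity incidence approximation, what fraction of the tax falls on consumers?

Consumers' share ≈ 0.8.

Incidence ratio: consumers' share ≈ εs / (εs + |εd|) = 2 / (2 + 0.5) = 0.8.
Supply is the more elastic side, so consumers bear the larger share.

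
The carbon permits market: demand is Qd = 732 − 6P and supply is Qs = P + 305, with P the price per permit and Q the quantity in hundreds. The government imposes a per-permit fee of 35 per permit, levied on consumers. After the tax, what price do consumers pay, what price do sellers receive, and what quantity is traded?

Without the tax, 732 − 6P = P + 305 gives 7P = 427, so P* = 61 and Q* = 366.
With the tax collected from consumers, demand (in seller-price terms) shifts: Qd = 732 − 6(P + 35).
Solving gives Q = 336 with consumers paying 66 and sellers receiving 31 (the 35 wedge).
The less price-elastic side of the market bears the larger share of a per-unit tax.

Consumers pay 66; sellers receive 31; quantity = 336.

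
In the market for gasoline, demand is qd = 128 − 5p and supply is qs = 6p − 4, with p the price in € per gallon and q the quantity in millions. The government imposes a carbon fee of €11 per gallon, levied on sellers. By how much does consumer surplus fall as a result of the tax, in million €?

Before the tax: set 128 − 5p = 6p − 4 → p* = €12, q* = 68.
With the tax collected from sellers, supply shifts: qs = 6(p − 11) − 4.
Solving gives q = 38 with consumers paying €18 and sellers receiving €7 (the €11 wedge).
ΔCS is the trapezoid between Q = 38 and Q = 68 of height €6: ½ · (68 + 38) · 6 = €318.

Consumer surplus falls by €318 million.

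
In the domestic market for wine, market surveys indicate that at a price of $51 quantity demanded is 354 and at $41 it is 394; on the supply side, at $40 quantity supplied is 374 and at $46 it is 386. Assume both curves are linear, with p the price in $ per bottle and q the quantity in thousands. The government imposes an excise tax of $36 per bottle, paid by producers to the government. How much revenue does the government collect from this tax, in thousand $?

Tax revenue = $12024 thousand.

Demand slope: (394 − 354)/(41 − 51) = -4, so qd = 558 − 4p.
Supply slope: (386 − 374)/(46 − 40) = 2, so qs = 2p + 294.
Before the tax: set 558 − 4p = 2p + 294 → p* = $44, q* = 382.
With the tax collected from producers, supply shifts: qs = 2(p − 36) + 294.
New equilibrium: buyers pay $56, producers receive $20, q = 334. (Wedge: pb − ps = 36.)
Revenue = t · Q = 36 · 334 = $12024.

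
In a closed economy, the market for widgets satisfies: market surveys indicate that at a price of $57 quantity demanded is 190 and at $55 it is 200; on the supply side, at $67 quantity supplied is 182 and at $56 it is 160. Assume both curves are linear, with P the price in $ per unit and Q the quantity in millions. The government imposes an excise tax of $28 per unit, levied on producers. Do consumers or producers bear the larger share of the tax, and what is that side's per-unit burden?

Demand slope: (200 − 190)/(55 − 57) = -5, so Qd = 475 − 5P.
Supply slope: (160 − 182)/(56 − 67) = 2, so Qs = 2P + 48.
Without the tax, 475 − 5P = 2P + 48 gives 7P = 427, so P* = $61 and Q* = 170.
With the tax collected from producers, supply shifts: Qs = 2(P − 28) + 48.
New equilibrium: consumers pay $69, producers receive $41, Q = 130. (Wedge: Pb − Ps = 28.)
Per-unit burden: consumers $8, producers $20.
Producers take the larger share because supply is less price-elastic here (demand slope 5 vs supply slope 2).
The less price-elastic side of the market bears the larger share of a per-unit tax.

Producers bear the larger share: $20 per unit.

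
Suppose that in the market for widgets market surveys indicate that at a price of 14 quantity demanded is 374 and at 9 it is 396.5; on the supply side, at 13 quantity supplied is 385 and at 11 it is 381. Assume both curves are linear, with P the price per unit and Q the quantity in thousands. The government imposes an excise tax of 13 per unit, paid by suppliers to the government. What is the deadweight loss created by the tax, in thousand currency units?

Demand slope: (396.5 − 374)/(9 − 14) = -4.5, so Qd = 437 − 4.5P.
Supply slope: (381 − 385)/(11 − 13) = 2, so Qs = 2P + 359.
Before the tax: set 437 − 4.5P = 2P + 359 → P* = 12, Q* = 383.
With the tax collected from suppliers, supply shifts: Qs = 2(P − 13) + 359.
New equilibrium: buyers pay 16, suppliers receive 3, Q = 365. (Wedge: Pb − Ps = 13.)
Quantity falls by |ΔQ| = |383 − 365| = 18.
DWL = ½ · t · |ΔQ| = ½ · 13 · 18 = 117.

Deadweight loss = 117 thousand.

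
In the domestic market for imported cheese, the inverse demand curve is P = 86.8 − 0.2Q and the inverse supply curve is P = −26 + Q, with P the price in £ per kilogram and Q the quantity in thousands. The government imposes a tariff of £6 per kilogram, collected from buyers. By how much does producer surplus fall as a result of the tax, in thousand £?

Producer surplus falls by £457.5 thousand.

Inverting to Q(P) form: Qd = 434 − 5P; Qs = P + 26.
Before the tax: set 434 − 5P = P + 26 → P* = £68, Q* = 94.
With the tax collected from buyers, demand (in seller-price terms) shifts: Qd = 434 − 5(P + 6).
New equilibrium: buyers pay £69, producers receive £63, Q = 89. (Wedge: Pb − Ps = 6.)
ΔPS is the trapezoid between Q = 89 and Q = 94 of height £5: ½ · (94 + 89) · 5 = £457.5.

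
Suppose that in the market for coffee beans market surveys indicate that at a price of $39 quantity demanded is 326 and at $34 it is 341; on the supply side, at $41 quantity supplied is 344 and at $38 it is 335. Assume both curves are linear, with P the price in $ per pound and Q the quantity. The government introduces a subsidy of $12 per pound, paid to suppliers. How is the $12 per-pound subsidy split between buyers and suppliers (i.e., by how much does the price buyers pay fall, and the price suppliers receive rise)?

Demand slope: (341 − 326)/(34 − 39) = -3, so Qd = 443 − 3P.
Supply slope: (335 − 344)/(38 − 41) = 3, so Qs = 3P + 221.
Before the subsidy: set 443 − 3P = 3P + 221 → P* = $37, Q* = 332.
With a per-unit subsidy paid to suppliers, each receives P + 12 per unit sold, so supply becomes Qs = 3(P + 12) + 221.
Solving gives Q = 350 with buyers paying $31 and suppliers receiving $43 (the $12 wedge).
Gain to buyers: $6; to suppliers: $6. (They sum to $12.)

Buyers gain $6 per pound; suppliers gain $6 per pound.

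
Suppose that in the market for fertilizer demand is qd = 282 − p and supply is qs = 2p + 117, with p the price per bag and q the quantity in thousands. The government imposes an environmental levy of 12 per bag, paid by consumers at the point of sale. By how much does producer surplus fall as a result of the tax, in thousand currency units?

Producer surplus falls by 892 thousand.

Without the tax, 282 − p = 2p + 117 gives 3p = 165, so p* = 55 and q* = 227.
With the tax collected from consumers, demand (in seller-price terms) shifts: qd = 282 − (p + 12).
New equilibrium: consumers pay 63, producers receive 51, q = 219. (Wedge: pb − ps = 12.)
ΔPS is the trapezoid between Q = 219 and Q = 227 of height 4: ½ · (227 + 219) · 4 = 892.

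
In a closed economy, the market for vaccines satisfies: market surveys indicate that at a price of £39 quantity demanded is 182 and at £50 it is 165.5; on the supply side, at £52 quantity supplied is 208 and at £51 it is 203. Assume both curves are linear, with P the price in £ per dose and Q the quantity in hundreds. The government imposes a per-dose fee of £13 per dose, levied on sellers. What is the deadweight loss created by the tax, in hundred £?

Demand slope: (165.5 − 182)/(50 − 39) = -1.5, so Qd = 240.5 − 1.5P.
Supply slope: (203 − 208)/(51 − 52) = 5, so Qs = 5P − 52.
Before the tax: set 240.5 − 1.5P = 5P − 52 → P* = £45, Q* = 173.
With the tax collected from sellers, supply shifts: Qs = 5(P − 13) − 52.
Solving gives Q = 158 with consumers paying £55 and sellers receiving £42 (the £13 wedge).
Quantity falls by |ΔQ| = |173 − 158| = 15.
DWL = ½ · t · |ΔQ| = ½ · 13 · 15 = £97.5.

Deadweight loss = £97.5 hundred.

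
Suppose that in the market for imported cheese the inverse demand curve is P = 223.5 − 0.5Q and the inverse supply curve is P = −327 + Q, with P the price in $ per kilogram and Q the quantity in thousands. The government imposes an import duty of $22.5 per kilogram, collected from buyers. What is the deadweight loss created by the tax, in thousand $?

Deadweight loss = $168.75 thousand.

Inverting to Q(P) form: Qd = 447 − 2P; Qs = P + 327.
Before the tax: set 447 − 2P = P + 327 → P* = $40, Q* = 367.
With the tax collected from buyers, demand (in seller-price terms) shifts: Qd = 447 − 2(P + 22.5).
Solving gives Q = 352 with buyers paying $47.5 and producers receiving $25 (the $22.5 wedge).
Quantity falls by |ΔQ| = |367 − 352| = 15.
DWL = ½ · t · |ΔQ| = ½ · 22.5 · 15 = $168.75.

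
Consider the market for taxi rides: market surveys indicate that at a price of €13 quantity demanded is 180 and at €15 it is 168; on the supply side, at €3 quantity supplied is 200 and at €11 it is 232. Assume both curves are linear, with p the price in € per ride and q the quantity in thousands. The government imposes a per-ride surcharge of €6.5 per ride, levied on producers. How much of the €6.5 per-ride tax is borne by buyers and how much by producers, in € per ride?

Demand slope: (168 − 180)/(15 − 13) = -6, so qd = 258 − 6p.
Supply slope: (232 − 200)/(11 − 3) = 4, so qs = 4p + 188.
Before the tax: set 258 − 6p = 4p + 188 → p* = €7, q* = 216.
With the tax collected from producers, supply shifts: qs = 4(p − 6.5) + 188.
Solving gives q = 200.4 with buyers paying €9.6 and producers receiving €3.1 (the €6.5 wedge).
Burden on buyers: €2.6; on producers: €3.9. (They sum to €6.5.)

Buyers bear €2.6 per ride; producers bear €3.9 per ride.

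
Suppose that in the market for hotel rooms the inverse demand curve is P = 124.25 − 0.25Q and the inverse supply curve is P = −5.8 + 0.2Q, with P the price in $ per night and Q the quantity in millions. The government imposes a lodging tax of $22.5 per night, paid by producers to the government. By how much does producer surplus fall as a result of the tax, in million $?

Inverting to Q(P) form: Qd = 497 − 4P; Qs = 5P + 29.
Without the tax, 497 − 4P = 5P + 29 gives 9P = 468, so P* = $52 and Q* = 289.
With the tax collected from producers, supply shifts: Qs = 5(P − 22.5) + 29.
Solving gives Q = 239 with buyers paying $64.5 and producers receiving $42 (the $22.5 wedge).
ΔPS is the trapezoid between Q = 239 and Q = 289 of height $10: ½ · (289 + 239) · 10 = $2640.

Producer surplus falls by $2640 million.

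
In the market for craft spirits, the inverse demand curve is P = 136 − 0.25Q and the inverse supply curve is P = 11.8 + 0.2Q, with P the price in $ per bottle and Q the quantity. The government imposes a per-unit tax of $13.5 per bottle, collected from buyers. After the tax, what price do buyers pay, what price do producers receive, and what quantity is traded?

Inverting to Q(P) form: Qd = 544 − 4P; Qs = 5P − 59.
Before the tax: set 544 − 4P = 5P − 59 → P* = $67, Q* = 276.
With the tax collected from buyers, demand (in seller-price terms) shifts: Qd = 544 − 4(P + 13.5).
New equilibrium: buyers pay $74.5, producers receive $61, Q = 246. (Wedge: Pb − Ps = 13.5.)
The less price-elastic side of the market bears the larger share of a per-unit tax.

Buyers pay $74.5; producers receive $61; quantity = 246.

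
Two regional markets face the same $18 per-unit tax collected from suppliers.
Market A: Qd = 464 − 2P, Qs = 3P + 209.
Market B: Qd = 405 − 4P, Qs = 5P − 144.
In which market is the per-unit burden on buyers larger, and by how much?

Market A, by $0.8.

Market A: pre-tax P* = $51, Q* = 362; post-tax Q = 340.4; per-unit burden on buyers = $10.8.
Market B: pre-tax P* = $61, Q* = 161; post-tax Q = 121; per-unit burden on buyers = $10.
Difference: $10.8 vs $10 → market A is larger by $0.8.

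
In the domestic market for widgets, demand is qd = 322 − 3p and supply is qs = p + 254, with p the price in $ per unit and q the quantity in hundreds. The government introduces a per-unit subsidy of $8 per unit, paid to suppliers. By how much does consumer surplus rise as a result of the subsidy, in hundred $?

Consumer surplus rises by $548 hundred.

Before the subsidy: set 322 − 3p = p + 254 → p* = $17, q* = 271.
With a per-unit subsidy paid to suppliers, each receives p + 8 per unit sold, so supply becomes qs = (p + 8) + 254.
Solving gives q = 277 with buyers paying $15 and suppliers receiving $23 (the $8 wedge).
ΔCS is the trapezoid between Q = 277 and Q = 271 of height $2: ½ · (271 + 277) · 2 = $548.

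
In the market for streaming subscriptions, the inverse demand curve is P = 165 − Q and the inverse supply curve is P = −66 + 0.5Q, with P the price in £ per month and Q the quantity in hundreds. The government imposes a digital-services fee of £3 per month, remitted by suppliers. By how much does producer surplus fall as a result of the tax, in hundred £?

Rewrite in direct form: Qd = 165 − P and Qs = 2P + 132.
Before the tax: set 165 − P = 2P + 132 → P* = £11, Q* = 154.
With the tax collected from suppliers, supply shifts: Qs = 2(P − 3) + 132.
Solving gives Q = 152 with buyers paying £13 and suppliers receiving £10 (the £3 wedge).
ΔPS is the trapezoid between Q = 152 and Q = 154 of height £1: ½ · (154 + 152) · 1 = £153.

Producer surplus falls by £153 hundred.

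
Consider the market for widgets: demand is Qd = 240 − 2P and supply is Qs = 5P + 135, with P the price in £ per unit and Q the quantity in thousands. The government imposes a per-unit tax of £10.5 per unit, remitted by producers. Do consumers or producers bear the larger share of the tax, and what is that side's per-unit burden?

Without the tax, 240 − 2P = 5P + 135 gives 7P = 105, so P* = £15 and Q* = 210.
With the tax collected from producers, supply shifts: Qs = 5(P − 10.5) + 135.
Solving gives Q = 195 with consumers paying £22.5 and producers receiving £12 (the £10.5 wedge).
Per-unit burden: consumers £7.5, producers £3.
Consumers take the larger share because demand is less price-elastic here (demand slope 2 vs supply slope 5).

Consumers bear the larger share: £7.5 per unit.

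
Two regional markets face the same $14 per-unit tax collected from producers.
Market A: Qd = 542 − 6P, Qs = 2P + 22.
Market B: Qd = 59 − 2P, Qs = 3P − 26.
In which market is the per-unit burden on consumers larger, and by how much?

Market B, by $4.9.

Market A: pre-tax P* = $65, Q* = 152; post-tax Q = 131; per-unit burden on consumers = $3.5.
Market B: pre-tax P* = $17, Q* = 25; post-tax Q = 8.2; per-unit burden on consumers = $8.4.
Difference: $3.5 vs $8.4 → market B is larger by $4.9.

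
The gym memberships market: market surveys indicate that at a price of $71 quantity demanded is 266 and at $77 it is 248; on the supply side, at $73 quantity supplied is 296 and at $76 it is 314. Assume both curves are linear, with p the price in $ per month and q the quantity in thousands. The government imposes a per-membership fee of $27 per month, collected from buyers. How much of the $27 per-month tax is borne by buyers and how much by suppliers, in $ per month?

Buyers bear $18 per month; suppliers bear $9 per month.

Demand slope: (248 − 266)/(77 − 71) = -3, so qd = 479 − 3p.
Supply slope: (314 − 296)/(76 − 73) = 6, so qs = 6p − 142.
Before the tax: set 479 − 3p = 6p − 142 → p* = $69, q* = 272.
With the tax collected from buyers, demand (in seller-price terms) shifts: qd = 479 − 3(p + 27).
New equilibrium: buyers pay $87, suppliers receive $60, q = 218. (Wedge: pb − ps = 27.)
Burden on buyers: $18; on suppliers: $9. (They sum to $27.)
The less price-elastic side of the market bears the larger share of a per-unit tax.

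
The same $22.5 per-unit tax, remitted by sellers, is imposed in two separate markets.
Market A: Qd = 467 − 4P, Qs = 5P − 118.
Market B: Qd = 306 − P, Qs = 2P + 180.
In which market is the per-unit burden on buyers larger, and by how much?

Market A: pre-tax P* = $65, Q* = 207; post-tax Q = 157; per-unit burden on buyers = $12.5.
Market B: pre-tax P* = $42, Q* = 264; post-tax Q = 249; per-unit burden on buyers = $15.
Difference: $12.5 vs $15 → market B is larger by $2.5.

Market B, by $2.5.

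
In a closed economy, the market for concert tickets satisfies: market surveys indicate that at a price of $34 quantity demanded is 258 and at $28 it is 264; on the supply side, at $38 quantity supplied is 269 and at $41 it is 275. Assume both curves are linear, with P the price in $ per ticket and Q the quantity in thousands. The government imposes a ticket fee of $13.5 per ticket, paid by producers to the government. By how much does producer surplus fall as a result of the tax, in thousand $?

Demand slope: (264 − 258)/(28 − 34) = -1, so Qd = 292 − P.
Supply slope: (275 − 269)/(41 − 38) = 2, so Qs = 2P + 193.
Without the tax, 292 − P = 2P + 193 gives 3P = 99, so P* = $33 and Q* = 259.
With the tax collected from producers, supply shifts: Qs = 2(P − 13.5) + 193.
New equilibrium: buyers pay $42, producers receive $28.5, Q = 250. (Wedge: Pb − Ps = 13.5.)
ΔPS is the trapezoid between Q = 250 and Q = 259 of height $4.5: ½ · (259 + 250) · 4.5 = $1145.25.

Producer surplus falls by $1145.25 thousand.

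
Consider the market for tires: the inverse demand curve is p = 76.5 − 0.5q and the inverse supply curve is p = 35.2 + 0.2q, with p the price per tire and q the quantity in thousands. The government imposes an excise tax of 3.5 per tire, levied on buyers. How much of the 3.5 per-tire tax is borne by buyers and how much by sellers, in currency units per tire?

Rewrite in direct form: qd = 153 − 2p and qs = 5p − 176.
Before the tax: set 153 − 2p = 5p − 176 → p* = 47, q* = 59.
With the tax collected from buyers, demand (in seller-price terms) shifts: qd = 153 − 2(p + 3.5).
Solving gives q = 54 with buyers paying 49.5 and sellers receiving 46 (the 3.5 wedge).
Burden on buyers: 2.5; on sellers: 1. (They sum to 3.5.)

Buyers bear 2.5 per tire; sellers bear 1 per tire.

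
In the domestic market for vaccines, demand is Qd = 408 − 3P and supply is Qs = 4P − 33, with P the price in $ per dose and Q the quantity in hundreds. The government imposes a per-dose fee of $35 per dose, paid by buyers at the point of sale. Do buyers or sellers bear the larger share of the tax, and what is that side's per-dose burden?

Buyers bear the larger share: $20 per dose.

Without the tax, 408 − 3P = 4P − 33 gives 7P = 441, so P* = $63 and Q* = 219.
With the tax collected from buyers, demand (in seller-price terms) shifts: Qd = 408 − 3(P + 35).
Solving gives Q = 159 with buyers paying $83 and sellers receiving $48 (the $35 wedge).
Per-dose burden: buyers $20, sellers $15.
Buyers take the larger share because demand is less price-elastic here (demand slope 3 vs supply slope 4).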